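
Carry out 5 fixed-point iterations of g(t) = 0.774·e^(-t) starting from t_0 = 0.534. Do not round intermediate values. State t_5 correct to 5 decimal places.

t_1 = g(0.534000) = 0.453762
t_2 = g(0.453762) = 0.491671
t_3 = g(0.491671) = 0.473381
t_4 = g(0.473381) = 0.482119
t_5 = g(0.482119) = 0.477925

0.47792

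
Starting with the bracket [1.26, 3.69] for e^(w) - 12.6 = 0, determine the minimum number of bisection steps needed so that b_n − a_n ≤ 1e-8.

Initial width b − a = 3.69 − 1.26 = 2.430000.
After n steps the width is (b−a)/2^n; need (b−a)/2^n ≤ 1e-8.
So n ≥ log₂(2.430000/1e-8) = log₂(243000000.0000) ≈ 27.8564.
Hence n = 28.

28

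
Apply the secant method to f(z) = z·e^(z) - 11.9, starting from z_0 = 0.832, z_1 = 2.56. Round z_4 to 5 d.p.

1.93407

f(z_0) = -9.988139, f(z_1) = 21.215692
z_2 = 2.560000 - (21.215692)·(2.560000 - 0.832000)/(21.215692 - (-9.988139)) = 1.385121; f(z_2) = -6.366010
z_3 = 1.385121 - (-6.366010)·(1.385121 - 2.560000)/(-6.366010 - (21.215692)) = 1.656290; f(z_3) = -3.221316
z_4 = 1.656290 - (-3.221316)·(1.656290 - 1.385121)/(-3.221316 - (-6.366010)) = 1.934066; f(z_4) = 1.479046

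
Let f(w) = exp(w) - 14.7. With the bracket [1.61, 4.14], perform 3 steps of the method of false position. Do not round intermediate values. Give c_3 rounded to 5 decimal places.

2.46678

f(1.610000) = -9.697189, f(4.140000) = 48.102821
step 1: c = 2.034462, f(c) = -7.051866 < 0 → new bracket [2.034462, 4.140000]
step 2: c = 2.303668, f(c) = -4.689168 < 0 → new bracket [2.303668, 4.140000]
step 3: c = 2.466777, f(c) = -2.915594 < 0 → new bracket [2.466777, 4.140000]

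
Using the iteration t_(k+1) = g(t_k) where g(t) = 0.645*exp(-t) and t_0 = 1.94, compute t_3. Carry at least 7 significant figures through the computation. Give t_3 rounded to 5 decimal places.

0.35829

t_1 = g(1.940000) = 0.092689
t_2 = g(0.092689) = 0.587903
t_3 = g(0.587903) = 0.358292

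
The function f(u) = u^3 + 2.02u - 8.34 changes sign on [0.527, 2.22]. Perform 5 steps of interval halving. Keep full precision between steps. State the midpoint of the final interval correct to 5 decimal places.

f(0.527000) = -7.129097, f(2.220000) = 7.085448 (opposite signs)
step 1: m = 1.373500, f(m) = -2.974419 < 0 → root in [1.373500, 2.220000]
step 2: m = 1.796750, f(m) = 1.089902 > 0 → root in [1.373500, 1.796750]
step 3: m = 1.585125, f(m) = -1.155229 < 0 → root in [1.585125, 1.796750]
step 4: m = 1.690938, f(m) = -0.089460 < 0 → root in [1.690938, 1.796750]
step 5: m = 1.743844, f(m) = 0.485578 > 0 → root in [1.690938, 1.743844]
Midpoint of [1.690938, 1.743844] = 1.717391

1.71739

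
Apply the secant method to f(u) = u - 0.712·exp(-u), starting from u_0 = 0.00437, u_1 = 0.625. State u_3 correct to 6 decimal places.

Secant update: u_(k+1) = u_k − f(u_k)·(u_k − u_(k-1))/(f(u_k) − f(u_(k-1))).
f(u_0) = -0.704525, f(u_1) = 0.243894
u_2 = 0.625000 - (0.243894)·(0.625000 - 0.004370)/(0.243894 - (-0.704525)) = 0.465400; f(u_2) = 0.018346
u_3 = 0.465400 - (0.018346)·(0.465400 - 0.625000)/(0.018346 - (0.243894)) = 0.452418; f(u_3) = -0.000477

0.452418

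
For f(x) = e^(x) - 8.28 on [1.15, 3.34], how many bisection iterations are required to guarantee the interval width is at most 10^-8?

28

Initial width b − a = 3.34 − 1.15 = 2.190000.
After n steps the width is (b−a)/2^n; need (b−a)/2^n ≤ 10^-8.
So n ≥ log₂(2.190000/10^-8) = log₂(219000000.0000) ≈ 27.7064.
Hence n = 28.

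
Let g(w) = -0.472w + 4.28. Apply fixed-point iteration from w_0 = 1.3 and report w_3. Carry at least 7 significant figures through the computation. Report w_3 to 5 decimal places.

w_1 = g(1.300000) = 3.666400
w_2 = g(3.666400) = 2.549459
w_3 = g(2.549459) = 3.076655

3.07666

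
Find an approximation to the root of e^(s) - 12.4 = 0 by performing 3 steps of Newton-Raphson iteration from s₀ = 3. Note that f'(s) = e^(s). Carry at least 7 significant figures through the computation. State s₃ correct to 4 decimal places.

Newton update: s ← s − f(s)/f'(s).
s_0 = 3.000000: f = 7.685537, f' = 20.085537 → s_1 = 3.000000 - (7.685537)/(20.085537) = 2.617360
s_1 = 2.617360: f = 1.299504, f' = 13.699504 → s_2 = 2.617360 - (1.299504)/(13.699504) = 2.522502
s_2 = 2.522502: f = 0.059731, f' = 12.459731 → s_3 = 2.522502 - (0.059731)/(12.459731) = 2.517708

2.5177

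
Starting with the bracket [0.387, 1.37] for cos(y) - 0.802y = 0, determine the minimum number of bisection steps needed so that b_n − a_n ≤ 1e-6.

20

Initial width b − a = 1.37 − 0.387 = 0.983000.
After n steps the width is (b−a)/2^n; need (b−a)/2^n ≤ 1e-6.
So n ≥ log₂(0.983000/1e-6) = log₂(983000.0000) ≈ 19.9068.
Hence n = 20.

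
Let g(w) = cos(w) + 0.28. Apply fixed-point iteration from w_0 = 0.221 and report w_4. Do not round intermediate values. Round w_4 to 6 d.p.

w_1 = g(0.221000) = 1.255679
w_2 = g(1.255679) = 0.589928
w_3 = g(0.589928) = 1.110981
w_4 = g(1.110981) = 0.723783

0.723783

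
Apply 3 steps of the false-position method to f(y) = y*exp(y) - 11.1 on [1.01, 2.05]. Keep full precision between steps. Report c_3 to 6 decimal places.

False-position update: c = (a·f(b) − b·f(a))/(f(b) − f(a)); replace the endpoint whose sign matches f(c).
f(1.010000) = -8.326943, f(2.050000) = 4.824197
step 1: c = 1.668500, f(c) = -2.249939 < 0 → new bracket [1.668500, 2.050000]
step 2: c = 1.789836, f(c) = -0.381615 < 0 → new bracket [1.789836, 2.050000]
step 3: c = 1.808908, f(c) = -0.058830 < 0 → new bracket [1.808908, 2.050000]

1.808908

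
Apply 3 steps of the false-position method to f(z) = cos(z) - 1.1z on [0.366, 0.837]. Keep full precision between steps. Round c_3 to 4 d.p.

f(0.366000) = 0.531166, f(0.837000) = -0.251006
step 1: c = 0.685852, f(c) = 0.019443 > 0 → new bracket [0.685852, 0.837000]
step 2: c = 0.696718, f(c) = 0.000563 > 0 → new bracket [0.696718, 0.837000]
step 3: c = 0.697032, f(c) = 0.000016 > 0 → new bracket [0.697032, 0.837000]

0.6970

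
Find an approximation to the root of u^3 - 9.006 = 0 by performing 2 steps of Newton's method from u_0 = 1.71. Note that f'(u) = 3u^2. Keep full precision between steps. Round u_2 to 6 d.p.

2.083922

u_0 = 1.710000: f = -4.005789, f' = 8.772300 → u_1 = 1.710000 - (-4.005789)/(8.772300) = 2.166641
u_1 = 2.166641: f = 1.164930, f' = 14.082995 → u_2 = 2.166641 - (1.164930)/(14.082995) = 2.083922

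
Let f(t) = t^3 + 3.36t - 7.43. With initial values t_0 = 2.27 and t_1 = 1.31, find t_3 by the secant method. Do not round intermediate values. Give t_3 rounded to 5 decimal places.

1.39924

f(t_0) = 11.894283, f(t_1) = -0.780309
t_2 = 1.310000 - (-0.780309)·(1.310000 - 2.270000)/(-0.780309 - (11.894283)) = 1.369102; f(t_2) = -0.263515
t_3 = 1.369102 - (-0.263515)·(1.369102 - 1.310000)/(-0.263515 - (-0.780309)) = 1.399239; f(t_3) = 0.010968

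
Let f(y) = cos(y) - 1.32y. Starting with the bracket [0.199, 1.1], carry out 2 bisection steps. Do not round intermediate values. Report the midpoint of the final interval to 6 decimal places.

0.536875

f(0.199000) = 0.717585, f(1.100000) = -0.998404 (opposite signs)
step 1: m = 0.649500, f(m) = -0.060954 < 0 → root in [0.199000, 0.649500]
step 2: m = 0.424250, f(m) = 0.351338 > 0 → root in [0.424250, 0.649500]
Midpoint of [0.424250, 0.649500] = 0.536875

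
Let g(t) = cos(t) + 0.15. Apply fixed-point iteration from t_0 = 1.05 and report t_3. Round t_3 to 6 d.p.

t_1 = g(1.050000) = 0.647571
t_2 = g(0.647571) = 0.947551
t_3 = g(0.947551) = 0.733673

0.733673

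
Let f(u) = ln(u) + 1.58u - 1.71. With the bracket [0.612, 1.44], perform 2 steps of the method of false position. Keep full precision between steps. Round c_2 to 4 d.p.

1.0541

f(0.612000) = -1.234063, f(1.440000) = 0.929843
step 1: c = 1.084204, f(c) = 0.083887 > 0 → new bracket [0.612000, 1.084204]
step 2: c = 1.054148, f(c) = 0.008286 > 0 → new bracket [0.612000, 1.054148]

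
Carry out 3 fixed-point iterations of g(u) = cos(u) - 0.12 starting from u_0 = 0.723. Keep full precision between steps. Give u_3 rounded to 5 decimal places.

u_1 = g(0.723000) = 0.629824
u_2 = g(0.629824) = 0.688131
u_3 = g(0.688131) = 0.652434

0.65243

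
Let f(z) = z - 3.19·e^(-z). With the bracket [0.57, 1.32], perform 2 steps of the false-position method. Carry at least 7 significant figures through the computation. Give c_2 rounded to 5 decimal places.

1.08600

f(0.570000) = -1.234026, f(1.320000) = 0.467838
step 1: c = 1.113827, f(c) = 0.066549 > 0 → new bracket [0.570000, 1.113827]
step 2: c = 1.086000, f(c) = 0.009170 > 0 → new bracket [0.570000, 1.086000]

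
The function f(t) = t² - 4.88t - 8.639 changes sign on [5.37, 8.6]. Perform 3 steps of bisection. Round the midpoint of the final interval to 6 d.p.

6.379375

f(5.370000) = -6.007700, f(8.600000) = 23.353000 (opposite signs)
step 1: m = 6.985000, f(m) = 6.064425 > 0 → root in [5.370000, 6.985000]
step 2: m = 6.177500, f(m) = -0.623694 < 0 → root in [6.177500, 6.985000]
step 3: m = 6.581250, f(m) = 2.557352 > 0 → root in [6.177500, 6.581250]
Midpoint of [6.177500, 6.581250] = 6.379375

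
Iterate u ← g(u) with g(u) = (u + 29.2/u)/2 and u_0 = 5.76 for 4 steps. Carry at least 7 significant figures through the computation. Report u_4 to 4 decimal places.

5.4037

u_1 = g(5.760000) = 5.414722
u_2 = g(5.414722) = 5.403714
u_3 = g(5.403714) = 5.403702
u_4 = g(5.403702) = 5.403702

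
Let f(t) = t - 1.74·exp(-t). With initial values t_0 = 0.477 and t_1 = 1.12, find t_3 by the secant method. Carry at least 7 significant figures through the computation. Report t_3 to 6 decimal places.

f(t_0) = -0.602918, f(t_1) = 0.552273
t_2 = 1.120000 - (0.552273)·(1.120000 - 0.477000)/(0.552273 - (-0.602918)) = 0.812595; f(t_2) = 0.040548
t_3 = 0.812595 - (0.040548)·(0.812595 - 1.120000)/(0.040548 - (0.552273)) = 0.788237; f(t_3) = -0.002847

0.788237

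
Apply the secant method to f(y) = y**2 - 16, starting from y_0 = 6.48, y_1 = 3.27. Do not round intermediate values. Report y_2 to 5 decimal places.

3.81432

f(y_0) = 25.990400, f(y_1) = -5.307100
y_2 = 3.270000 - (-5.307100)·(3.270000 - 6.480000)/(-5.307100 - (25.990400)) = 3.814318; f(y_2) = -1.450979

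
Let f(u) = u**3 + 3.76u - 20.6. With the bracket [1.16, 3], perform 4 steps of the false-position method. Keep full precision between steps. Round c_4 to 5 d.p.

False-position update: c = (a·f(b) − b·f(a))/(f(b) − f(a)); replace the endpoint whose sign matches f(c).
f(1.160000) = -14.677504, f(3.000000) = 17.680000
step 1: c = 1.994632, f(c) = -5.164427 < 0 → new bracket [1.994632, 3.000000]
step 2: c = 2.221915, f(c) = -1.276214 < 0 → new bracket [2.221915, 3.000000]
step 3: c = 2.274299, f(c) = -0.284970 < 0 → new bracket [2.274299, 3.000000]
step 4: c = 2.285810, f(c) = -0.062154 < 0 → new bracket [2.285810, 3.000000]

2.28581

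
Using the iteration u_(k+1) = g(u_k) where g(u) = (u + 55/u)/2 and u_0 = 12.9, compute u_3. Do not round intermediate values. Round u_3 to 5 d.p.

7.41662

u_1 = g(12.900000) = 8.581783
u_2 = g(8.581783) = 7.495354
u_3 = g(7.495354) = 7.416616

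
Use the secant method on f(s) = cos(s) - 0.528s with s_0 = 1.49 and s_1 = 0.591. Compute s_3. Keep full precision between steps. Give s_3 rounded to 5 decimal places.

f(s_0) = -0.706012, f(s_1) = 0.518336
s_2 = 0.591000 - (0.518336)·(0.591000 - 1.490000)/(0.518336 - (-0.706012)) = 0.971598; f(s_2) = 0.050977
s_3 = 0.971598 - (0.050977)·(0.971598 - 0.591000)/(0.050977 - (0.518336)) = 1.013112; f(s_3) = -0.005700

1.01311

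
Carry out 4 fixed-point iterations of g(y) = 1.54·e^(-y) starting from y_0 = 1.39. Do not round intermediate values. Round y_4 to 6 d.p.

0.898120

y_1 = g(1.390000) = 0.383576
y_2 = g(0.383576) = 1.049387
y_3 = g(1.049387) = 0.539234
y_4 = g(0.539234) = 0.898120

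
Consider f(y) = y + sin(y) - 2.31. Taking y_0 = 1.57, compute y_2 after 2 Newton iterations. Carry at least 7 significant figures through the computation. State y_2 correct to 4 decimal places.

1.3369

f'(y) = 1 + cos(y)
y_0 = 1.570000: f = 0.260000, f' = 1.000796 → y_1 = 1.570000 - (0.260000)/(1.000796) = 1.310207
y_1 = 1.310207: f = -0.033554, f' = 1.257650 → y_2 = 1.310207 - (-0.033554)/(1.257650) = 1.336887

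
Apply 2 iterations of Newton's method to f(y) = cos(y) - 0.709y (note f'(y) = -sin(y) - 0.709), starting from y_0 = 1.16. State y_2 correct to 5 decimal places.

Newton update: y ← y − f(y)/f'(y).
y_0 = 1.160000: f = -0.423100, f' = -1.625803 → y_1 = 1.160000 - (-0.423100)/(-1.625803) = 0.899759
y_1 = 0.899759: f = -0.016131, f' = -1.492177 → y_2 = 0.899759 - (-0.016131)/(-1.492177) = 0.888949

0.88895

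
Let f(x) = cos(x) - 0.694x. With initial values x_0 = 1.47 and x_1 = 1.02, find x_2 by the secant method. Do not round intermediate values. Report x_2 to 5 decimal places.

0.90704

Secant update: x_(k+1) = x_k − f(x_k)·(x_k − x_(k-1))/(f(x_k) − f(x_(k-1))).
f(x_0) = -0.919554, f(x_1) = -0.184514
x_2 = 1.020000 - (-0.184514)·(1.020000 - 1.470000)/(-0.184514 - (-0.919554)) = 0.907038; f(x_2) = -0.013403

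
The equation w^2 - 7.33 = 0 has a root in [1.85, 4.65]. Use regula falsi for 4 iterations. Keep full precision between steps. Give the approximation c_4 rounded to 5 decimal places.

False-position update: c = (a·f(b) − b·f(a))/(f(b) − f(a)); replace the endpoint whose sign matches f(c).
f(1.850000) = -3.907500, f(4.650000) = 14.292500
step 1: c = 2.451154, f(c) = -1.321845 < 0 → new bracket [2.451154, 4.650000]
step 2: c = 2.637299, f(c) = -0.374654 < 0 → new bracket [2.637299, 4.650000]
step 3: c = 2.688711, f(c) = -0.100834 < 0 → new bracket [2.688711, 4.650000]
step 4: c = 2.702451, f(c) = -0.026759 < 0 → new bracket [2.702451, 4.650000]

2.70245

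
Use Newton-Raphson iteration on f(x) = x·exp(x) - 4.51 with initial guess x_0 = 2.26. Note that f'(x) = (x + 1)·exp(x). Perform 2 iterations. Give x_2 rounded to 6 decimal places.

Newton update: x ← x − f(x)/f'(x).
x_0 = 2.260000: f = 17.147782, f' = 31.240871 → x_1 = 2.260000 - (17.147782)/(31.240871) = 1.711111
x_1 = 1.711111: f = 4.961178, f' = 15.006284 → x_2 = 1.711111 - (4.961178)/(15.006284) = 1.380504

1.380504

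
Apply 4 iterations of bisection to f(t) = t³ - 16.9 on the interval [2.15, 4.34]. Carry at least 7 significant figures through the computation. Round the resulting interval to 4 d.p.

[2.5606, 2.6975]

f(2.150000) = -6.961625, f(4.340000) = 64.846504 (opposite signs)
step 1: m = 3.245000, f(m) = 17.269931 > 0 → root in [2.150000, 3.245000]
step 2: m = 2.697500, f(m) = 2.728376 > 0 → root in [2.150000, 2.697500]
step 3: m = 2.423750, f(m) = -2.661525 < 0 → root in [2.423750, 2.697500]
step 4: m = 2.560625, f(m) = -0.110493 < 0 → root in [2.560625, 2.697500]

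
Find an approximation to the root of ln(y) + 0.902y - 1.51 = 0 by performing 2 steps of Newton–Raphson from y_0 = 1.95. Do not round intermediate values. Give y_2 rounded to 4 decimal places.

f'(y) = 1/y + 0.902
y_0 = 1.950000: f = 0.916729, f' = 1.414821 → y_1 = 1.950000 - (0.916729)/(1.414821) = 1.302053
y_1 = 1.302053: f = -0.071607, f' = 1.670018 → y_2 = 1.302053 - (-0.071607)/(1.670018) = 1.344930

1.3449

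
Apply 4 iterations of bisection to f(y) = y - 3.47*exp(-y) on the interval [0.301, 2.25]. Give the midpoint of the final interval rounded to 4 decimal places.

f(0.301000) = -2.267070, f(2.250000) = 1.884265 (opposite signs)
step 1: m = 1.275500, f(m) = 0.306359 > 0 → root in [0.301000, 1.275500]
step 2: m = 0.788250, f(m) = -0.789350 < 0 → root in [0.788250, 1.275500]
step 3: m = 1.031875, f(m) = -0.204619 < 0 → root in [1.031875, 1.275500]
step 4: m = 1.153688, f(m) = 0.059002 > 0 → root in [1.031875, 1.153688]
Midpoint of [1.031875, 1.153688] = 1.092781

1.0928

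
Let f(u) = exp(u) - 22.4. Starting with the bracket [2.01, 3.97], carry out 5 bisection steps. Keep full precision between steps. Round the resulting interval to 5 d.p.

f(2.010000) = -14.936683, f(3.970000) = 30.584531 (opposite signs)
step 1: m = 2.990000, f(m) = -2.514318 < 0 → root in [2.990000, 3.970000]
step 2: m = 3.480000, f(m) = 10.059722 > 0 → root in [2.990000, 3.480000]
step 3: m = 3.235000, f(m) = 3.006372 > 0 → root in [2.990000, 3.235000]
step 4: m = 3.112500, f(m) = 0.077167 > 0 → root in [2.990000, 3.112500]
step 5: m = 3.051250, f(m) = -1.258245 < 0 → root in [3.051250, 3.112500]

[3.05125, 3.11250]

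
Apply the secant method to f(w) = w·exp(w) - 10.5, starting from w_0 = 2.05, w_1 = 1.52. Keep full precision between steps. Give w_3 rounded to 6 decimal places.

f(w_0) = 5.424197, f(w_1) = -3.550218
w_2 = 1.520000 - (-3.550218)·(1.520000 - 2.050000)/(-3.550218 - (5.424197)) = 1.729664; f(w_2) = -0.746835
w_3 = 1.729664 - (-0.746835)·(1.729664 - 1.520000)/(-0.746835 - (-3.550218)) = 1.785520; f(w_3) = 0.146485

1.785520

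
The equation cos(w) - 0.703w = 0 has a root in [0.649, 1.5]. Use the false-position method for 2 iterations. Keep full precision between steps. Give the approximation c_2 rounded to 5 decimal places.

f(0.649000) = 0.340442, f(1.500000) = -0.983763
step 1: c = 0.867785, f(c) = 0.036465 > 0 → new bracket [0.867785, 1.500000]
step 2: c = 0.890382, f(c) = 0.003177 > 0 → new bracket [0.890382, 1.500000]

0.89038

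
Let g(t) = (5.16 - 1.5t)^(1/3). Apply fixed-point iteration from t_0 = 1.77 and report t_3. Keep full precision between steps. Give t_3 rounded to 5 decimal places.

t_1 = g(1.770000) = 1.358113
t_2 = g(1.358113) = 1.461670
t_3 = g(1.461670) = 1.437022

1.43702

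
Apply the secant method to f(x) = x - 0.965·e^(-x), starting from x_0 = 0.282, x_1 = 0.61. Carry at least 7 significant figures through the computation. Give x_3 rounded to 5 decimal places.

0.55432

f(x_0) = -0.445874, f(x_1) = 0.085666
x_2 = 0.610000 - (0.085666)·(0.610000 - 0.282000)/(0.085666 - (-0.445874)) = 0.557137; f(x_2) = 0.004341
x_3 = 0.557137 - (0.004341)·(0.557137 - 0.610000)/(0.004341 - (0.085666)) = 0.554316; f(x_3) = -0.000043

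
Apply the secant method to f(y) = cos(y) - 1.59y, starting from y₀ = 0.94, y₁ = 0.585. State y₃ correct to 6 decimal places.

0.539604

f(y_0) = -0.904812, f(y_1) = -0.096438
y_2 = 0.585000 - (-0.096438)·(0.585000 - 0.940000)/(-0.096438 - (-0.904812)) = 0.542649; f(y_2) = -0.006468
y_3 = 0.542649 - (-0.006468)·(0.542649 - 0.585000)/(-0.006468 - (-0.096438)) = 0.539604; f(y_3) = -0.000059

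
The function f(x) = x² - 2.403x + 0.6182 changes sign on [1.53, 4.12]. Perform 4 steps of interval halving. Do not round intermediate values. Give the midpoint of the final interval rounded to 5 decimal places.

f(1.530000) = -0.717490, f(4.120000) = 7.692240 (opposite signs)
step 1: m = 2.825000, f(m) = 1.810350 > 0 → root in [1.530000, 2.825000]
step 2: m = 2.177500, f(m) = 0.127174 > 0 → root in [1.530000, 2.177500]
step 3: m = 1.853750, f(m) = -0.399972 < 0 → root in [1.853750, 2.177500]
step 4: m = 2.015625, f(m) = -0.162603 < 0 → root in [2.015625, 2.177500]
Midpoint of [2.015625, 2.177500] = 2.096563

2.09656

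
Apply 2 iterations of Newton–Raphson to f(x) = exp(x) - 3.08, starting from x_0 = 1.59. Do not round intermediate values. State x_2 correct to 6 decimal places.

f'(x) = exp(x)
x_0 = 1.590000: f = 1.823749, f' = 4.903749 → x_1 = 1.590000 - (1.823749)/(4.903749) = 1.218091
x_1 = 1.218091: f = 0.300727, f' = 3.380727 → x_2 = 1.218091 - (0.300727)/(3.380727) = 1.129137

1.129137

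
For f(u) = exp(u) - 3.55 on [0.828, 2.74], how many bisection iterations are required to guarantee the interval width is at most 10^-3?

11

Initial width b − a = 2.74 − 0.828 = 1.912000.
After n steps the width is (b−a)/2^n; need (b−a)/2^n ≤ 10^-3.
So n ≥ log₂(1.912000/10^-3) = log₂(1912.0000) ≈ 10.9009.
Hence n = 11.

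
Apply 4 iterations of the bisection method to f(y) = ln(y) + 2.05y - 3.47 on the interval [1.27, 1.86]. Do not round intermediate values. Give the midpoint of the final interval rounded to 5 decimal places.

1.50969

f(1.270000) = -0.627483, f(1.860000) = 0.963576 (opposite signs)
step 1: m = 1.565000, f(m) = 0.186136 > 0 → root in [1.270000, 1.565000]
step 2: m = 1.417500, f(m) = -0.215230 < 0 → root in [1.417500, 1.565000]
step 3: m = 1.491250, f(m) = -0.013323 < 0 → root in [1.491250, 1.565000]
step 4: m = 1.528125, f(m) = 0.086698 > 0 → root in [1.491250, 1.528125]
Midpoint of [1.491250, 1.528125] = 1.509688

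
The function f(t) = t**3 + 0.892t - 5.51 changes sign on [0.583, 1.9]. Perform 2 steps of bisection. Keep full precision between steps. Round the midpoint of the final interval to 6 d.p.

1.735375

f(0.583000) = -4.791809, f(1.900000) = 3.043800 (opposite signs)
step 1: m = 1.241500, f(m) = -2.489030 < 0 → root in [1.241500, 1.900000]
step 2: m = 1.570750, f(m) = -0.233449 < 0 → root in [1.570750, 1.900000]
Midpoint of [1.570750, 1.900000] = 1.735375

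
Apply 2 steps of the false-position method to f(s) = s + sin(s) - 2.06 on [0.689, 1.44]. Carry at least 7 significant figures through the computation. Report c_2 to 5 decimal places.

f(0.689000) = -0.735234, f(1.440000) = 0.371458
step 1: c = 1.187929, f(c) = 0.055526 > 0 → new bracket [0.689000, 1.187929]
step 2: c = 1.152895, f(c) = 0.006837 > 0 → new bracket [0.689000, 1.152895]

1.15289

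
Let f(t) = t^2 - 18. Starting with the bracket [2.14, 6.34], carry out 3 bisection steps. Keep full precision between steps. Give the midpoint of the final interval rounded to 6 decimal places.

4.502500

f(2.140000) = -13.420400, f(6.340000) = 22.195600 (opposite signs)
step 1: m = 4.240000, f(m) = -0.022400 < 0 → root in [4.240000, 6.340000]
step 2: m = 5.290000, f(m) = 9.984100 > 0 → root in [4.240000, 5.290000]
step 3: m = 4.765000, f(m) = 4.705225 > 0 → root in [4.240000, 4.765000]
Midpoint of [4.240000, 4.765000] = 4.502500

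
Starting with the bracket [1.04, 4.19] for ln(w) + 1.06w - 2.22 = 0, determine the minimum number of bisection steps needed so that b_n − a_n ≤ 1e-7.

25

Initial width b − a = 4.19 − 1.04 = 3.150000.
After n steps the width is (b−a)/2^n; need (b−a)/2^n ≤ 1e-7.
So n ≥ log₂(3.150000/1e-7) = log₂(31500000.0000) ≈ 24.9088.
Hence n = 25.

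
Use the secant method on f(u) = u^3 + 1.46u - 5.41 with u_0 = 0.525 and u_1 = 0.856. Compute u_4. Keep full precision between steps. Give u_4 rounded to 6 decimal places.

1.425682

f(u_0) = -4.498797, f(u_1) = -3.533018
u_2 = 0.856000 - (-3.533018)·(0.856000 - 0.525000)/(-3.533018 - (-4.498797)) = 2.066866; f(u_2) = 6.437144
u_3 = 2.066866 - (6.437144)·(2.066866 - 0.856000)/(6.437144 - (-3.533018)) = 1.285081; f(u_3) = -1.411553
u_4 = 1.285081 - (-1.411553)·(1.285081 - 2.066866)/(-1.411553 - (6.437144)) = 1.425682; f(u_4) = -0.430707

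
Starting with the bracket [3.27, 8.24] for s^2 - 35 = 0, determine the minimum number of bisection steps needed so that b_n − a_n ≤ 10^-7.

26

Initial width b − a = 8.24 − 3.27 = 4.970000.
After n steps the width is (b−a)/2^n; need (b−a)/2^n ≤ 10^-7.
So n ≥ log₂(4.970000/10^-7) = log₂(49700000.0000) ≈ 25.5667.
Hence n = 26.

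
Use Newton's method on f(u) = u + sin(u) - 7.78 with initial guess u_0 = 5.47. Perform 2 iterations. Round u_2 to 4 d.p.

f'(u) = 1 + cos(u)
u_0 = 5.470000: f = -3.036480, f' = 1.687188 → u_1 = 5.470000 - (-3.036480)/(1.687188) = 7.269728
u_1 = 7.269728: f = 0.323852, f' = 1.551577 → u_2 = 7.269728 - (0.323852)/(1.551577) = 7.061004

7.0610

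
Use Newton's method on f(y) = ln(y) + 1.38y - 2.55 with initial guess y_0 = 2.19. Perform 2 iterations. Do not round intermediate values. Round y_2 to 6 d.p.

f'(y) = 1/y + 1.38
y_0 = 2.190000: f = 1.256102, f' = 1.836621 → y_1 = 2.190000 - (1.256102)/(1.836621) = 1.506080
y_1 = 1.506080: f = -0.062099, f' = 2.043975 → y_2 = 1.506080 - (-0.062099)/(2.043975) = 1.536462

1.536462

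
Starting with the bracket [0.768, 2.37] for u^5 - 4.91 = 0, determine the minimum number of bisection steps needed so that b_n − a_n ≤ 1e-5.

18

Initial width b − a = 2.37 − 0.768 = 1.602000.
After n steps the width is (b−a)/2^n; need (b−a)/2^n ≤ 1e-5.
So n ≥ log₂(1.602000/1e-5) = log₂(160200.0000) ≈ 17.2895.
Hence n = 18.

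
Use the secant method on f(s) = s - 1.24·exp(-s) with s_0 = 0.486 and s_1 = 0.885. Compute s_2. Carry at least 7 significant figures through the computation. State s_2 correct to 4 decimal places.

0.6559

f(s_0) = -0.276701, f(s_1) = 0.373234
s_2 = 0.885000 - (0.373234)·(0.885000 - 0.486000)/(0.373234 - (-0.276701)) = 0.655869; f(s_2) = 0.012320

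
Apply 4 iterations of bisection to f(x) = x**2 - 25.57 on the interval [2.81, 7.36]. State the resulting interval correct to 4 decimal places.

[4.8006, 5.0850]

f(2.810000) = -17.673900, f(7.360000) = 28.599600 (opposite signs)
step 1: m = 5.085000, f(m) = 0.287225 > 0 → root in [2.810000, 5.085000]
step 2: m = 3.947500, f(m) = -9.987244 < 0 → root in [3.947500, 5.085000]
step 3: m = 4.516250, f(m) = -5.173486 < 0 → root in [4.516250, 5.085000]
step 4: m = 4.800625, f(m) = -2.524000 < 0 → root in [4.800625, 5.085000]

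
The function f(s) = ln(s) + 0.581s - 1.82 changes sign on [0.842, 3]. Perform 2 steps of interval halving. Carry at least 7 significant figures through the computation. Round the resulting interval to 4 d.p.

[1.9210, 2.4605]

f(0.842000) = -1.502773, f(3.000000) = 1.021612 (opposite signs)
step 1: m = 1.921000, f(m) = -0.051053 < 0 → root in [1.921000, 3.000000]
step 2: m = 2.460500, f(m) = 0.509915 > 0 → root in [1.921000, 2.460500]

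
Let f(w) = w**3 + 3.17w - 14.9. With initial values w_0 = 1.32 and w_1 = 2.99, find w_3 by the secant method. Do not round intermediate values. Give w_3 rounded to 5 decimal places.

f(w_0) = -8.415632, f(w_1) = 21.309199
w_2 = 2.990000 - (21.309199)·(2.990000 - 1.320000)/(21.309199 - (-8.415632)) = 1.792807; f(w_2) = -3.454440
w_3 = 1.792807 - (-3.454440)·(1.792807 - 2.990000)/(-3.454440 - (21.309199)) = 1.959811; f(w_3) = -1.160040

1.95981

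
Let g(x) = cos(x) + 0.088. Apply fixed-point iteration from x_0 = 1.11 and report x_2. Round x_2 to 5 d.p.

x_1 = g(1.110000) = 0.532662
x_2 = g(0.532662) = 0.949459

0.94946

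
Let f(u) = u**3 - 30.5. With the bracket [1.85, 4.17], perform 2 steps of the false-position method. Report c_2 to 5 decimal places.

3.00013

f(1.850000) = -24.168375, f(4.170000) = 42.011713
step 1: c = 2.697243, f(c) = -10.877230 < 0 → new bracket [2.697243, 4.170000]
step 2: c = 3.000133, f(c) = -3.496413 < 0 → new bracket [3.000133, 4.170000]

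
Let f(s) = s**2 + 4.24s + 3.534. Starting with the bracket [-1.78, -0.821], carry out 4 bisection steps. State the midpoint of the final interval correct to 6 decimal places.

-1.150656

f(-1.780000) = -0.844800, f(-0.821000) = 0.727001 (opposite signs)
step 1: m = -1.300500, f(m) = -0.288820 < 0 → root in [-1.300500, -0.821000]
step 2: m = -1.060750, f(m) = 0.161611 > 0 → root in [-1.300500, -1.060750]
step 3: m = -1.180625, f(m) = -0.077975 < 0 → root in [-1.180625, -1.060750]
step 4: m = -1.120688, f(m) = 0.038225 > 0 → root in [-1.180625, -1.120688]
Midpoint of [-1.180625, -1.120688] = -1.150656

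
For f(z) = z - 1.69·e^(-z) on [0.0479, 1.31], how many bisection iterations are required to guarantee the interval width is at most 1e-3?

Initial width b − a = 1.31 − 0.0479 = 1.262100.
After n steps the width is (b−a)/2^n; need (b−a)/2^n ≤ 1e-3.
So n ≥ log₂(1.262100/1e-3) = log₂(1262.1000) ≈ 10.3016.
Hence n = 11.

11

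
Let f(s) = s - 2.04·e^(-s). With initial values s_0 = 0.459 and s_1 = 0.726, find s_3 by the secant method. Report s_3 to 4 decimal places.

Secant update: s_(k+1) = s_k − f(s_k)·(s_k − s_(k-1))/(f(s_k) − f(s_(k-1))).
f(s_0) = -0.830107, f(s_1) = -0.261035
s_2 = 0.726000 - (-0.261035)·(0.726000 - 0.459000)/(-0.261035 - (-0.830107)) = 0.848473; f(s_2) = -0.024785
s_3 = 0.848473 - (-0.024785)·(0.848473 - 0.726000)/(-0.024785 - (-0.261035)) = 0.861322; f(s_3) = -0.000788

0.8613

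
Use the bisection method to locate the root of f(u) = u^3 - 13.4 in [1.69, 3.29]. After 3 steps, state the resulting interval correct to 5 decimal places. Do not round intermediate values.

f(1.690000) = -8.573191, f(3.290000) = 22.211289 (opposite signs)
step 1: m = 2.490000, f(m) = 2.038249 > 0 → root in [1.690000, 2.490000]
step 2: m = 2.090000, f(m) = -4.270671 < 0 → root in [2.090000, 2.490000]
step 3: m = 2.290000, f(m) = -1.391011 < 0 → root in [2.290000, 2.490000]

[2.29000, 2.49000]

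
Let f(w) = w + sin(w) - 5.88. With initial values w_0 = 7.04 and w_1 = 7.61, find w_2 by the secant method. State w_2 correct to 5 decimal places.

f(w_0) = 1.846609, f(w_1) = 2.700384
w_2 = 7.610000 - (2.700384)·(7.610000 - 7.040000)/(2.700384 - (1.846609)) = 5.807160; f(w_2) = -0.531089

5.80716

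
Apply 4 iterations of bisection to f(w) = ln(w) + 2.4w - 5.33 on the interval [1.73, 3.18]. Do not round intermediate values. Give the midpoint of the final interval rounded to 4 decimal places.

f(1.730000) = -0.629879, f(3.180000) = 3.458881 (opposite signs)
step 1: m = 2.455000, f(m) = 1.460127 > 0 → root in [1.730000, 2.455000]
step 2: m = 2.092500, f(m) = 0.430360 > 0 → root in [1.730000, 2.092500]
step 3: m = 1.911250, f(m) = -0.095243 < 0 → root in [1.911250, 2.092500]
step 4: m = 2.001875, f(m) = 0.168584 > 0 → root in [1.911250, 2.001875]
Midpoint of [1.911250, 2.001875] = 1.956562

1.9566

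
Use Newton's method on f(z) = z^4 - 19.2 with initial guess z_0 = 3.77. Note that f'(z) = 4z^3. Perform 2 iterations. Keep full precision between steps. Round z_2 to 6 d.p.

Newton update: z ← z − f(z)/f'(z).
z_0 = 3.770000: f = 182.806526, f' = 214.330532 → z_1 = 3.770000 - (182.806526)/(214.330532) = 2.917081
z_1 = 2.917081: f = 53.209260, f' = 99.290015 → z_2 = 2.917081 - (53.209260)/(99.290015) = 2.381184

2.381184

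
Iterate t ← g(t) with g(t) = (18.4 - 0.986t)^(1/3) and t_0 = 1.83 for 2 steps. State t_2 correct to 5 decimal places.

2.51379

t_1 = g(1.830000) = 2.550730
t_2 = g(2.550730) = 2.513789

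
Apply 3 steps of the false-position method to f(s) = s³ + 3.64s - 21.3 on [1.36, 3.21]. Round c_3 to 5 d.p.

f(1.360000) = -13.834144, f(3.210000) = 23.460561
step 1: c = 2.046241, f(c) = -5.283858 < 0 → new bracket [2.046241, 3.210000]
step 2: c = 2.260166, f(c) = -1.527280 < 0 → new bracket [2.260166, 3.210000]
step 3: c = 2.318221, f(c) = -0.403221 < 0 → new bracket [2.318221, 3.210000]

2.31822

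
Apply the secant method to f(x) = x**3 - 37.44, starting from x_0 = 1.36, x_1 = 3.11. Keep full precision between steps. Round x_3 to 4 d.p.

f(x_0) = -34.924544, f(x_1) = -7.359769
x_2 = 3.110000 - (-7.359769)·(3.110000 - 1.360000)/(-7.359769 - (-34.924544)) = 3.577248; f(x_2) = 8.336995
x_3 = 3.577248 - (8.336995)·(3.577248 - 3.110000)/(8.336995 - (-7.359769)) = 3.329080; f(x_3) = -0.544575

3.3291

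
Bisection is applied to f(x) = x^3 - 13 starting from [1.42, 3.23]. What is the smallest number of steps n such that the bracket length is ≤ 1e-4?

Initial width b − a = 3.23 − 1.42 = 1.810000.
After n steps the width is (b−a)/2^n; need (b−a)/2^n ≤ 1e-4.
So n ≥ log₂(1.810000/1e-4) = log₂(18100.0000) ≈ 14.1437.
Hence n = 15.

15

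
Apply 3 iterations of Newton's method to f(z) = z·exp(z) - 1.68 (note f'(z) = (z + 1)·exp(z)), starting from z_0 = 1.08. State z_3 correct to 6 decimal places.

0.774432

z_0 = 1.080000: f = 1.500254, f' = 6.124933 → z_1 = 1.080000 - (1.500254)/(6.124933) = 0.835058
z_1 = 0.835058: f = 0.244765, f' = 4.229712 → z_2 = 0.835058 - (0.244765)/(4.229712) = 0.777190
z_2 = 0.777190: f = 0.010661, f' = 3.866012 → z_3 = 0.777190 - (0.010661)/(3.866012) = 0.774432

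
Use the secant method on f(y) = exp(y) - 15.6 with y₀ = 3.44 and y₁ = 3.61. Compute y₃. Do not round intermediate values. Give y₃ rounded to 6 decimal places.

2.831469

f(y_0) = 15.586958, f(y_1) = 21.366053
y_2 = 3.610000 - (21.366053)·(3.610000 - 3.440000)/(21.366053 - (15.586958)) = 2.981488; f(y_2) = 4.117139
y_3 = 2.981488 - (4.117139)·(2.981488 - 3.610000)/(4.117139 - (21.366053)) = 2.831469; f(y_3) = 1.370371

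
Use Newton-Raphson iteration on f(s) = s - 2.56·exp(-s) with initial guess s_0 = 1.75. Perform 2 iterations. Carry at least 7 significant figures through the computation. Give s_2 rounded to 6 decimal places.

0.966397

f'(s) = 1 + 2.56·exp(-s)
s_0 = 1.750000: f = 1.305139, f' = 1.444861 → s_1 = 1.750000 - (1.305139)/(1.444861) = 0.846703
s_1 = 0.846703: f = -0.251092, f' = 2.097796 → s_2 = 0.846703 - (-0.251092)/(2.097796) = 0.966397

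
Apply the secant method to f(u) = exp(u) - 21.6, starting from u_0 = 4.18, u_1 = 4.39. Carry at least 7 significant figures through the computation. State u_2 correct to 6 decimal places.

3.578292

f(u_0) = 43.765853, f(u_1) = 59.040419
u_2 = 4.390000 - (59.040419)·(4.390000 - 4.180000)/(59.040419 - (43.765853)) = 3.578292; f(u_2) = 14.212319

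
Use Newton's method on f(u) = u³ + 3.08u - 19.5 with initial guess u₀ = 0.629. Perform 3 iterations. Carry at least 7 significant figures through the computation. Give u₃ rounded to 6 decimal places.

2.542701

f'(u) = 3u² + 3.08
u_0 = 0.629000: f = -17.313822, f' = 4.266923 → u_1 = 0.629000 - (-17.313822)/(4.266923) = 4.686683
u_1 = 4.686683: f = 97.877979, f' = 68.974999 → u_2 = 4.686683 - (97.877979)/(68.974999) = 3.267648
u_2 = 3.267648: f = 25.454730, f' = 35.112563 → u_3 = 3.267648 - (25.454730)/(35.112563) = 2.542701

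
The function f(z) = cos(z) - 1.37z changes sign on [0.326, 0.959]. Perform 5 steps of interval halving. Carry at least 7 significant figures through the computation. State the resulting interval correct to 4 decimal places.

f(0.326000) = 0.500711, f(0.959000) = -0.739491 (opposite signs)
step 1: m = 0.642500, f(m) = -0.079625 < 0 → root in [0.326000, 0.642500]
step 2: m = 0.484250, f(m) = 0.221602 > 0 → root in [0.484250, 0.642500]
step 3: m = 0.563375, f(m) = 0.073634 > 0 → root in [0.563375, 0.642500]
step 4: m = 0.602937, f(m) = -0.002351 < 0 → root in [0.563375, 0.602937]
step 5: m = 0.583156, f(m) = 0.035805 > 0 → root in [0.583156, 0.602937]

[0.5832, 0.6029]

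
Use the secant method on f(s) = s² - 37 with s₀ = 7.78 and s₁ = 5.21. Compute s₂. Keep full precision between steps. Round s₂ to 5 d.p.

f(s_0) = 23.528400, f(s_1) = -9.855900
s_2 = 5.210000 - (-9.855900)·(5.210000 - 7.780000)/(-9.855900 - (23.528400)) = 5.968730; f(s_2) = -1.374265

5.96873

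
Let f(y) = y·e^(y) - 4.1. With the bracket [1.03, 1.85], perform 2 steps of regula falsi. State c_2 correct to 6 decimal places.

False-position update: c = (a·f(b) − b·f(a))/(f(b) − f(a)); replace the endpoint whose sign matches f(c).
f(1.030000) = -1.214902, f(1.850000) = 7.665666
step 1: c = 1.142180, f(c) = -0.520875 < 0 → new bracket [1.142180, 1.850000]
step 2: c = 1.187215, f(c) = -0.208378 < 0 → new bracket [1.187215, 1.850000]

1.187215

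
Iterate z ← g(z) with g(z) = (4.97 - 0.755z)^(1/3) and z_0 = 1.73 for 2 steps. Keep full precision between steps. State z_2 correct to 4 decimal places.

z_1 = g(1.730000) = 1.541627
z_2 = g(1.541627) = 1.561321

1.5613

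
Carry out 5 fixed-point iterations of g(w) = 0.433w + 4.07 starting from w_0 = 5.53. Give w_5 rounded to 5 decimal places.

7.15304

w_1 = g(5.530000) = 6.464490
w_2 = g(6.464490) = 6.869124
w_3 = g(6.869124) = 7.044331
w_4 = g(7.044331) = 7.120195
w_5 = g(7.120195) = 7.153045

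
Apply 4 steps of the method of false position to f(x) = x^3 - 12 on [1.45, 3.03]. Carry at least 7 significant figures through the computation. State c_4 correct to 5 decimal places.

2.28408

f(1.450000) = -8.951375, f(3.030000) = 15.818127
step 1: c = 2.020991, f(c) = -3.745450 < 0 → new bracket [2.020991, 3.030000]
step 2: c = 2.214166, f(c) = -1.144978 < 0 → new bracket [2.214166, 3.030000]
step 3: c = 2.269234, f(c) = -0.314761 < 0 → new bracket [2.269234, 3.030000]
step 4: c = 2.284077, f(c) = -0.083960 < 0 → new bracket [2.284077, 3.030000]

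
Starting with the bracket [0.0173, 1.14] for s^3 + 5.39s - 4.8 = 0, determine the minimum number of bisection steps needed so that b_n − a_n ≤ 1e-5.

Initial width b − a = 1.14 − 0.0173 = 1.122700.
After n steps the width is (b−a)/2^n; need (b−a)/2^n ≤ 1e-5.
So n ≥ log₂(1.122700/1e-5) = log₂(112270.0000) ≈ 16.7766.
Hence n = 17.

17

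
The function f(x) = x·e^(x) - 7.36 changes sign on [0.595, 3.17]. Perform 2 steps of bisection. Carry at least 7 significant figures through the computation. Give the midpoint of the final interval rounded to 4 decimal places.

1.5606

f(0.595000) = -6.281247, f(3.170000) = 68.109725 (opposite signs)
step 1: m = 1.882500, f(m) = 5.007854 > 0 → root in [0.595000, 1.882500]
step 2: m = 1.238750, f(m) = -3.084706 < 0 → root in [1.238750, 1.882500]
Midpoint of [1.238750, 1.882500] = 1.560625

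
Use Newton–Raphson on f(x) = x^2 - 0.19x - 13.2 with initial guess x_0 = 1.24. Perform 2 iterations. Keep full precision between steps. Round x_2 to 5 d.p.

f'(x) = 2x - 0.19
x_0 = 1.240000: f = -11.898000, f' = 2.290000 → x_1 = 1.240000 - (-11.898000)/(2.290000) = 6.435633
x_1 = 6.435633: f = 26.994604, f' = 12.681266 → x_2 = 6.435633 - (26.994604)/(12.681266) = 4.306934

4.30693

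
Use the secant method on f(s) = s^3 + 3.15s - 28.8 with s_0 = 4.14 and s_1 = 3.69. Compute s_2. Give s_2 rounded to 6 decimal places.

3.017666

f(s_0) = 55.198944, f(s_1) = 33.066909
s_2 = 3.690000 - (33.066909)·(3.690000 - 4.140000)/(33.066909 - (55.198944)) = 3.017666; f(s_2) = 8.185459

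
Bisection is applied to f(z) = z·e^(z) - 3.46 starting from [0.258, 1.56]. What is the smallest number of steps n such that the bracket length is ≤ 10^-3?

11

Initial width b − a = 1.56 − 0.258 = 1.302000.
After n steps the width is (b−a)/2^n; need (b−a)/2^n ≤ 10^-3.
So n ≥ log₂(1.302000/10^-3) = log₂(1302.0000) ≈ 10.3465.
Hence n = 11.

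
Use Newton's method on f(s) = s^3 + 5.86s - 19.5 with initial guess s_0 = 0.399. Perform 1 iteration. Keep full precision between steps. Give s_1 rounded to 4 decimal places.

3.0969

f'(s) = 3s^2 + 5.86
s_0 = 0.399000: f = -17.098339, f' = 6.337603 → s_1 = 0.399000 - (-17.098339)/(6.337603) = 3.096919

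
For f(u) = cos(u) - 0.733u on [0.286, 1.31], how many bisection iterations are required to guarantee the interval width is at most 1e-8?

Initial width b − a = 1.31 − 0.286 = 1.024000.
After n steps the width is (b−a)/2^n; need (b−a)/2^n ≤ 1e-8.
So n ≥ log₂(1.024000/1e-8) = log₂(102400000.0000) ≈ 26.6096.
Hence n = 27.

27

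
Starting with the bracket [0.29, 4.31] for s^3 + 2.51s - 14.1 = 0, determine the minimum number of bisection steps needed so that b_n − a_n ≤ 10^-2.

Initial width b − a = 4.31 − 0.29 = 4.020000.
After n steps the width is (b−a)/2^n; need (b−a)/2^n ≤ 10^-2.
So n ≥ log₂(4.020000/10^-2) = log₂(402.0000) ≈ 8.6511.
Hence n = 9.

9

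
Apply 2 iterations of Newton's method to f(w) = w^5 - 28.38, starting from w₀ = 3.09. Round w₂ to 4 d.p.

f'(w) = 5w⁴
w_0 = 3.090000: f = 253.323600, f' = 455.831068 → w_1 = 3.090000 - (253.323600)/(455.831068) = 2.534260
w_1 = 2.534260: f = 76.153566, f' = 206.240815 → w_2 = 2.534260 - (76.153566)/(206.240815) = 2.165014

2.1650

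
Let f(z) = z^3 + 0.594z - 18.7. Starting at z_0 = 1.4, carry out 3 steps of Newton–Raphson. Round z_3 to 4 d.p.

2.6123

f'(z) = 3z^2 + 0.594
z_0 = 1.400000: f = -15.124400, f' = 6.474000 → z_1 = 1.400000 - (-15.124400)/(6.474000) = 3.736175
z_1 = 3.736175: f = 35.672588, f' = 42.471021 → z_2 = 3.736175 - (35.672588)/(42.471021) = 2.896248
z_2 = 2.896248: f = 7.314824, f' = 25.758753 → z_3 = 2.896248 - (7.314824)/(25.758753) = 2.612273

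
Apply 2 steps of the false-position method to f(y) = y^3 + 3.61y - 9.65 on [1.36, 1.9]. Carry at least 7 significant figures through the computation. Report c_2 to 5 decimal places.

1.57643

False-position update: c = (a·f(b) − b·f(a))/(f(b) − f(a)); replace the endpoint whose sign matches f(c).
f(1.360000) = -2.224944, f(1.900000) = 4.068000
step 1: c = 1.550923, f(c) = -0.320633 < 0 → new bracket [1.550923, 1.900000]
step 2: c = 1.576427, f(c) = -0.041487 < 0 → new bracket [1.576427, 1.900000]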